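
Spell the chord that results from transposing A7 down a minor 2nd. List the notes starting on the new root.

Transposed root: A → G# (minor 2nd down). So we spell G# dominant seventh:
Root: G#
Major 3rd (3rd): B#
Perfect 5th (5th): D#
Minor 7th (7th): F#

G#, B#, D#, F#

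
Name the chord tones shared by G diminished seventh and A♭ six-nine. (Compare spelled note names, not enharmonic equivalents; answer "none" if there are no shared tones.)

G diminished seventh: G B-flat D-flat F-flat
A♭ six-nine: A-flat C E-flat F B-flat
Common to both → B-flat.

B-flat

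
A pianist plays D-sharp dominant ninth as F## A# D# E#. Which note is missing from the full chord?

C#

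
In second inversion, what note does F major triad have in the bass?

C

F major triad in root position is F–A–C.
Second inversion places the fifth in the bass, which is C.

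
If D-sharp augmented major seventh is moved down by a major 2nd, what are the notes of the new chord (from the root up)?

D# down a major 2nd → C#. New chord: C# augmented major seventh.
Root: C#
Major 3rd (3rd): E#
Augmented 5th (5th): G##
Major 7th (7th): B#

C#  E#  G##  B#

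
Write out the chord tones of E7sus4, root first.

E – A – B – D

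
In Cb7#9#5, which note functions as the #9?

D

Cb7#9#5 is built on Cb; its 9th is an augmented 9th above the root.
A second above C uses the letter D, and the augmented 9th above Cb is D.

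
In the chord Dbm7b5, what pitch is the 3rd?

Fb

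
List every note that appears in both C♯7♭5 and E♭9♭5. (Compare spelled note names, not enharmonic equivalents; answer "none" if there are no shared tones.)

C♯7♭5: C# E# G B
E♭9♭5: Eb G Bbb Db F
Common to both → G.

G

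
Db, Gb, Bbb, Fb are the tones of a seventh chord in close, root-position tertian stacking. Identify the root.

Gb

Arranged so that each adjacent pair is a third by letter name: Gb – Bbb – Db – Fb.
The bottom of that stack, Gb, is the root (this is Gb minor seventh).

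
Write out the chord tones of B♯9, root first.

B♯  D𝄪  F𝄪  A♯  C𝄪

Root B♯, quality dominant ninth:
Root: B♯
Major 3rd (3rd): D𝄪
Perfect 5th (5th): F𝄪
Minor 7th (7th): A♯
Major 9th (9th): C𝄪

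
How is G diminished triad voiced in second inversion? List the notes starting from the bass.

Db, G, Bb

G diminished triad = G–Bb–Db; second inversion → fifth (Db) lowest.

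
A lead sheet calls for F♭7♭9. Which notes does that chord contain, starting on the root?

F♭7♭9 is a dominant seventh flat nine built on F♭.
root → F♭
3rd (major 3rd) → A♭
5th (perfect 5th) → C♭
7th (minor 7th) → E𝄫
9th (minor 9th) → G𝄫

F♭, A♭, C♭, E𝄫, G𝄫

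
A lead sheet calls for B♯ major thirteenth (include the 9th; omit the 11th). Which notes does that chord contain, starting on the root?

B-sharp – D-double-sharp – F-double-sharp – A-double-sharp – C-double-sharp – G-double-sharp

Root B-sharp, quality major thirteenth:
root → B-sharp
3rd (major 3rd) → D-double-sharp
5th (perfect 5th) → F-double-sharp
7th (major 7th) → A-double-sharp
9th (major 9th) → C-double-sharp
13th (major 13th) → G-double-sharp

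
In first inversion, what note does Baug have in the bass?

Baug in root position is B–D#–F##.
First inversion places the third in the bass, which is D#.

D#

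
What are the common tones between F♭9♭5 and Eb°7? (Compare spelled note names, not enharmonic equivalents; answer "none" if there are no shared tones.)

Gb

F♭9♭5: Fb Ab Cbb Ebb Gb
Eb°7: Eb Gb Bbb Dbb
Common to both → Gb.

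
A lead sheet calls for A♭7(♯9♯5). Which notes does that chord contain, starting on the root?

Ab, C, E, Gb, B

A♭7(♯9♯5): dominant seventh sharp nine sharp five on Ab.
- root: Ab
- major 3rd: C
- augmented 5th: E
- minor 7th: Gb
- augmented 9th: B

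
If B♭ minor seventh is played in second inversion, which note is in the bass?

B♭ minor seventh in root position is B-flat–D-flat–F–A-flat.
Second inversion places the fifth in the bass, which is F.

F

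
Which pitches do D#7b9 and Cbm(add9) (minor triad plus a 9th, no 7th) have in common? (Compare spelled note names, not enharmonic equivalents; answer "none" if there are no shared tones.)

none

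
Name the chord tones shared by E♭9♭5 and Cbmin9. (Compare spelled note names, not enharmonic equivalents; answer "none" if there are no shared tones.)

E♭9♭5 = E♭, G, B𝄫, D♭, F.
Cbmin9 = C♭, E𝄫, G♭, B𝄫, D♭.
Shared: B𝄫, D♭.

B𝄫 D♭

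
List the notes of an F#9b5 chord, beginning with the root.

F#9b5: dominant ninth flat five on F#.
- root: F#
- major 3rd: A#
- diminished 5th: C
- minor 7th: E
- major 9th: G#

F#  A#  C  E  G#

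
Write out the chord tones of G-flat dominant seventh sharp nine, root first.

G-flat, B-flat, D-flat, F-flat, A

G-flat dominant seventh sharp nine: dominant seventh sharp nine on G-flat.
root → G-flat
3rd (major 3rd) → B-flat
5th (perfect 5th) → D-flat
7th (minor 7th) → F-flat
9th (augmented 9th) → A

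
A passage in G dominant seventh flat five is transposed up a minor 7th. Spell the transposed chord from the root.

F, A, C♭, E♭

Transposed root: G → F (minor 7th up). So we spell F dominant seventh flat five:
- root: F
- major 3rd: A
- diminished 5th: C♭
- minor 7th: E♭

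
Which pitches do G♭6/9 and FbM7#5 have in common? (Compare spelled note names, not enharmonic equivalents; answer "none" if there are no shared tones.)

Eb, Ab

G♭6/9: Gb Bb Db Eb Ab
FbM7#5: Fb Ab C Eb
Common to both → Eb, Ab.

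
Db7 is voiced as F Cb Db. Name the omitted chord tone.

Ab

The full Db7 chord is Db, F, Ab, Cb.
Comparing with the voicing, the perfect 5th (5th) — Ab — is absent.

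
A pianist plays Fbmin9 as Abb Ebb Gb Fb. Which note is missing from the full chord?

Cb

Fbmin9 = Fb, Abb, Cb, Ebb, Gb. The voicing lacks the 5th (perfect 5th), Cb.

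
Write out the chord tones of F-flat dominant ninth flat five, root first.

Fb, Ab, Cbb, Ebb, Gb

Root Fb, quality dominant ninth flat five:
root → Fb
3rd (major 3rd) → Ab
5th (diminished 5th) → Cbb
7th (minor 7th) → Ebb
9th (major 9th) → Gb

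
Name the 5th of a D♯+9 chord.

A##

D♯+9 is built on D#; its 5th is an augmented 5th above the root.
A fifth above D uses the letter A, and the augmented 5th above D# is A##.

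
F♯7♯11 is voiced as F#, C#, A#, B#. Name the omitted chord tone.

The full F♯7♯11 chord is F#, A#, C#, E, B#.
Comparing with the voicing, the minor 7th (7th) — E — is absent.

E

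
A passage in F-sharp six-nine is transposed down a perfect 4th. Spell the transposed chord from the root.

Transposed root: F# → C# (perfect 4th down). So we spell C# six-nine:
root → C#
3rd (major 3rd) → E#
5th (perfect 5th) → G#
6th (major 6th) → A#
9th (major 9th) → D#

C# E# G# A# D#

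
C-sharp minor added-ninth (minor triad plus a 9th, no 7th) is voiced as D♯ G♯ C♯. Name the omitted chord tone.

E

C-sharp minor added-ninth = C♯, E, G♯, D♯. The voicing lacks the 3rd (minor 3rd), E.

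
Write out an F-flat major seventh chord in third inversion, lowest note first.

E-flat, F-flat, A-flat, C-flat

F-flat major seventh = F-flat–A-flat–C-flat–E-flat; third inversion → seventh (E-flat) lowest.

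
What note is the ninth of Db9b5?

Root of Db9b5 = Db. The 9th is a major 9th: Db up a major 9th → Eb.

Eb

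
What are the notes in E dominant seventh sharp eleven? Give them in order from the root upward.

E – G-sharp – B – D – A-sharp

Root E, quality dominant seventh sharp eleven:
E — root
G-sharp — major 3rd
B — perfect 5th
D — minor 7th
A-sharp — augmented 11th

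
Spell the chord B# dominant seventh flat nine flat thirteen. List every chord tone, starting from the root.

B#, D##, F##, A#, C#, G#

B# dominant seventh flat nine flat thirteen: dominant seventh flat nine flat thirteen on B#.
B# — root
D## — major 3rd
F## — perfect 5th
A# — minor 7th
C# — minor 9th
G# — minor 13th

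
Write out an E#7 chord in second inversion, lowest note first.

B#, D#, E#, G##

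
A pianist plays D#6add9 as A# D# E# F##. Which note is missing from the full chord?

B#

D#6add9 = D#, F##, A#, B#, E#. The voicing lacks the 6th (major 6th), B#.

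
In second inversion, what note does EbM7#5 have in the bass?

B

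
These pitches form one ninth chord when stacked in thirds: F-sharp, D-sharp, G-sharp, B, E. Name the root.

E

Arranged so that each adjacent pair is a third by letter name: E – G-sharp – B – D-sharp – F-sharp.
The bottom of that stack, E, is the root (this is E major ninth).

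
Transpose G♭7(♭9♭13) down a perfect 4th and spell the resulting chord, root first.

A perfect 4th down from Gb is Db, so the new chord is Db dominant seventh flat nine flat thirteen.
Db — root
F — major 3rd
Ab — perfect 5th
Cb — minor 7th
Ebb — minor 9th
Bbb — minor 13th

Db  F  Ab  Cb  Ebb  Bbb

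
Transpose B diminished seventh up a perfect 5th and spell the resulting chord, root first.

F-sharp, A, C, E-flat

A perfect 5th up from B is F-sharp, so the new chord is F-sharp diminished seventh.
Root: F-sharp
Minor 3rd (3rd): A
Diminished 5th (5th): C
Diminished 7th (7th): E-flat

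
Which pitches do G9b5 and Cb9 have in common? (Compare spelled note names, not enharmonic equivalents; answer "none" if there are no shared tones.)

G9b5: G B Db F A
Cb9: Cb Eb Gb Bbb Db
Common to both → Db.

Db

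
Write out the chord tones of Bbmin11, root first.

B♭ – D♭ – F – A♭ – C – E♭

Bbmin11 is a minor eleventh built on B♭.
- root: B♭
- minor 3rd: D♭
- perfect 5th: F
- minor 7th: A♭
- major 9th: C
- perfect 11th: E♭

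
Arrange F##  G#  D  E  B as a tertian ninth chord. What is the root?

Stacking in thirds gives E – G# – B – D – F##, so E is the root — E dominant seventh sharp nine.

E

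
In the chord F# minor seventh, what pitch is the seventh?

E

Root of F# minor seventh = F♯. The 7th is a minor 7th: F♯ up a minor 7th → E.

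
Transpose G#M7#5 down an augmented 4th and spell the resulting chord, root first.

D, F#, A#, C#

An augmented 4th down from G# is D, so the new chord is D augmented major seventh.
D — root
F# — major 3rd
A# — augmented 5th
C# — major 7th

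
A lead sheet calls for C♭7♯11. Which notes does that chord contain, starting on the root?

C♭ E♭ G♭ B𝄫 F

C♭7♯11: dominant seventh sharp eleven on C♭.
C♭ — root
E♭ — major 3rd
G♭ — perfect 5th
B𝄫 — minor 7th
F — augmented 11th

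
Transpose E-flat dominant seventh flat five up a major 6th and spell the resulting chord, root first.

C  E  G-flat  B-flat

Transposed root: E-flat → C (major 6th up). So we spell C dominant seventh flat five:
Root: C
Major 3rd (3rd): E
Diminished 5th (5th): G-flat
Minor 7th (7th): B-flat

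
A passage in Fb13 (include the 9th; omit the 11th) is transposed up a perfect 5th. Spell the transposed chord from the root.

Cb, Eb, Gb, Bbb, Db, Ab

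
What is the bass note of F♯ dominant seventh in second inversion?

F♯ dominant seventh = F#–A#–C#–E. Second inversion → fifth in the bass = C#.

C#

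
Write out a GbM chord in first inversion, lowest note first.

GbM = Gb–Bb–Db; first inversion → third (Bb) lowest.

Bb, Db, Gb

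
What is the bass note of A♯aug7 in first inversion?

A♯aug7 = A#–C##–E##–G#. First inversion → third in the bass = C##.

C##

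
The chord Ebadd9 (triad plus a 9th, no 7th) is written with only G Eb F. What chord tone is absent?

The full Ebadd9 chord is Eb, G, Bb, F.
Comparing with the voicing, the perfect 5th (5th) — Bb — is absent.

Bb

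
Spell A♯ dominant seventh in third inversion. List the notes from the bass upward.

A♯ dominant seventh = A-sharp–C-double-sharp–E-sharp–G-sharp; third inversion → seventh (G-sharp) lowest.

G-sharp, A-sharp, C-double-sharp, E-sharp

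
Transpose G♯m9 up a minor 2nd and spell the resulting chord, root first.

Transposed root: G# → A (minor 2nd up). So we spell A minor ninth:
Root: A
Minor 3rd (3rd): C
Perfect 5th (5th): E
Minor 7th (7th): G
Major 9th (9th): B

A C E G B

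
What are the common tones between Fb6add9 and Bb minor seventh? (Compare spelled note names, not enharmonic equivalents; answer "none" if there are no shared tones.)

Ab, Db

Fb6add9: Fb Ab Cb Db Gb
Bb minor seventh: Bb Db F Ab
Common to both → Ab, Db.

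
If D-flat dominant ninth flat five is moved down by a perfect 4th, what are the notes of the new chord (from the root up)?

A-flat  C  E-double-flat  G-flat  B-flat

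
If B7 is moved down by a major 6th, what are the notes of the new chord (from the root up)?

B down a major 6th → D. New chord: D dominant seventh.
- root: D
- major 3rd: F#
- perfect 5th: A
- minor 7th: C

D, F#, A, C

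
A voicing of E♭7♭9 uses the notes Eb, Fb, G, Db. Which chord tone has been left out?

Bb

The full E♭7♭9 chord is Eb, G, Bb, Db, Fb.
Comparing with the voicing, the perfect 5th (5th) — Bb — is absent.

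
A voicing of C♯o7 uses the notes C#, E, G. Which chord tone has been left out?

Bb

The full C♯o7 chord is C#, E, G, Bb.
Comparing with the voicing, the diminished 7th (7th) — Bb — is absent.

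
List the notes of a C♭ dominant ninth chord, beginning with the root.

C♭ dominant ninth: dominant ninth on C-flat.
Root: C-flat
Major 3rd (3rd): E-flat
Perfect 5th (5th): G-flat
Minor 7th (7th): B-double-flat
Major 9th (9th): D-flat

C-flat  E-flat  G-flat  B-double-flat  D-flat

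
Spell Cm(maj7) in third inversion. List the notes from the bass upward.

Cm(maj7) = C–Eb–G–B; third inversion → seventh (B) lowest.

B, C, Eb, G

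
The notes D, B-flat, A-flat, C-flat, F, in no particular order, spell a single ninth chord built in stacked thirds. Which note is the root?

Arranged so that each adjacent pair is a third by letter name: B-flat – D – F – A-flat – C-flat.
The bottom of that stack, B-flat, is the root (this is B-flat dominant seventh flat nine).

B-flat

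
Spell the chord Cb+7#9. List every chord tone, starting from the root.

Cb+7#9 is a dominant seventh sharp nine sharp five built on Cb.
- root: Cb
- major 3rd: Eb
- augmented 5th: G
- minor 7th: Bbb
- augmented 9th: D

Cb, Eb, G, Bbb, D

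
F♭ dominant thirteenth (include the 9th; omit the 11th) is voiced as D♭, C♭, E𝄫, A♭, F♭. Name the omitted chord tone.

G♭

F♭ dominant thirteenth = F♭, A♭, C♭, E𝄫, G♭, D♭. The voicing lacks the 9th (major 9th), G♭.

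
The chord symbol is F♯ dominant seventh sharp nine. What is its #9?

F♯ dominant seventh sharp nine is built on F-sharp; its 9th is an augmented 9th above the root.
A second above F uses the letter G, and the augmented 9th above F-sharp is G-double-sharp.

G-double-sharp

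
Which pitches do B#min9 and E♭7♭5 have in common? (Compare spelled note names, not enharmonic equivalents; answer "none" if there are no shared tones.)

B#min9: B# D# F## A# C##
E♭7♭5: Eb G Bbb Db
Common to both → none.

none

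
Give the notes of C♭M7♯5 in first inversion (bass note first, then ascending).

Eb, G, Bb, Cb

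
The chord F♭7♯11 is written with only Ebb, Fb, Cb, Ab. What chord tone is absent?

Bb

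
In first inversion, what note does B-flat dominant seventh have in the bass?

B-flat dominant seventh in root position is B-flat–D–F–A-flat.
First inversion places the third in the bass, which is D.

D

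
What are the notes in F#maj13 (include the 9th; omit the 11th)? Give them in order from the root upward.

Root F#, quality major thirteenth:
F# — root
A# — major 3rd
C# — perfect 5th
E# — major 7th
G# — major 9th
D# — major 13th

F#, A#, C#, E#, G#, D#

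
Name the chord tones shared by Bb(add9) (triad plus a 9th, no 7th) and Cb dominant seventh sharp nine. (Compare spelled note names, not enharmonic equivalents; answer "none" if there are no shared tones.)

Bb(add9) = Bb, D, F, C.
Cb dominant seventh sharp nine = Cb, Eb, Gb, Bbb, D.
Shared: D.

D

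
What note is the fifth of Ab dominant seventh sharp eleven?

Eb

Ab dominant seventh sharp eleven is built on Ab; its 5th is a perfect 5th above the root.
A fifth above A uses the letter E, and the perfect 5th above Ab is Eb.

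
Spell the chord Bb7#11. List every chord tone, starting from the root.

Bb7#11 is a dominant seventh sharp eleven built on Bb.
root → Bb
3rd (major 3rd) → D
5th (perfect 5th) → F
7th (minor 7th) → Ab
11th (augmented 11th) → E

Bb, D, F, Ab, E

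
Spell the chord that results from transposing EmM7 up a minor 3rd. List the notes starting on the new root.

G – B♭ – D – F♯

Transposed root: E → G (minor 3rd up). So we spell G minor-major seventh:
G — root
B♭ — minor 3rd
D — perfect 5th
F♯ — major 7th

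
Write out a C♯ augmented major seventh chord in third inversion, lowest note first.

B-sharp, C-sharp, E-sharp, G-double-sharp

C♯ augmented major seventh = C-sharp–E-sharp–G-double-sharp–B-sharp; third inversion → seventh (B-sharp) lowest.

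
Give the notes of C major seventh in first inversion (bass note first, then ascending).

In root position, C major seventh is C–E–G–B.
First inversion puts the third (E) in the bass.

E  G  B  C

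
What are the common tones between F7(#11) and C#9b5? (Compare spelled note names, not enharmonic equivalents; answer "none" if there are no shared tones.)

B

F7(#11) = F, A, C, Eb, B.
C#9b5 = C#, E#, G, B, D#.
Shared: B.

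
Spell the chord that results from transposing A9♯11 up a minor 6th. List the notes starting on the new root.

F, A, C, Eb, G, B

A up a minor 6th → F. New chord: F dominant ninth sharp eleven.
root → F
3rd (major 3rd) → A
5th (perfect 5th) → C
7th (minor 7th) → Eb
9th (major 9th) → G
11th (augmented 11th) → B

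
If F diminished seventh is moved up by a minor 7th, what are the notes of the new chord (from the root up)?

A minor 7th up from F is Eb, so the new chord is Eb diminished seventh.
root → Eb
3rd (minor 3rd) → Gb
5th (diminished 5th) → Bbb
7th (diminished 7th) → Dbb

Eb  Gb  Bbb  Dbb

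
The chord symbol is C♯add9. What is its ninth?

C♯add9 is built on C#; its 9th is a major 9th above the root.
A second above C uses the letter D, and the major 9th above C# is D#.

D#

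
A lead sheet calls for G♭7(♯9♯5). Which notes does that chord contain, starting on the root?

Gb  Bb  D  Fb  A

G♭7(♯9♯5) is a dominant seventh sharp nine sharp five built on Gb.
Root: Gb
Major 3rd (3rd): Bb
Augmented 5th (5th): D
Minor 7th (7th): Fb
Augmented 9th (9th): A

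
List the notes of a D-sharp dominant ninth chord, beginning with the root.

D-sharp dominant ninth is a dominant ninth built on D♯.
- root: D♯
- major 3rd: F𝄪
- perfect 5th: A♯
- minor 7th: C♯
- major 9th: E♯

D♯  F𝄪  A♯  C♯  E♯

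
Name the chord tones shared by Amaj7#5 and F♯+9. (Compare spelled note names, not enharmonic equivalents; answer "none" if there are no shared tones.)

G#

Amaj7#5 = A, C#, E#, G#.
F♯+9 = F#, A#, C##, E, G#.
Shared: G#.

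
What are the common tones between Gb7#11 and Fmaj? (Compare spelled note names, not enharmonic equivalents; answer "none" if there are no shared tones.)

Gb7#11 = Gb, Bb, Db, Fb, C.
Fmaj = F, A, C.
Shared: C.

C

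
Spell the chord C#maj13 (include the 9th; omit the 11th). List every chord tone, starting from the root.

C# E# G# B# D# A#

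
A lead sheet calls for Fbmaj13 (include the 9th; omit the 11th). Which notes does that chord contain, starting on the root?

Fbmaj13: major thirteenth on F♭.
Root: F♭
Major 3rd (3rd): A♭
Perfect 5th (5th): C♭
Major 7th (7th): E♭
Major 9th (9th): G♭
Major 13th (13th): D♭

F♭  A♭  C♭  E♭  G♭  D♭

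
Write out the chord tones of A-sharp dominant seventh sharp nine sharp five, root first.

Root A♯, quality dominant seventh sharp nine sharp five:
Root: A♯
Major 3rd (3rd): C𝄪
Augmented 5th (5th): E𝄪
Minor 7th (7th): G♯
Augmented 9th (9th): B𝄪

A♯ C𝄪 E𝄪 G♯ B𝄪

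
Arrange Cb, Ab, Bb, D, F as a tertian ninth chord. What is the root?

Bb

Arranged so that each adjacent pair is a third by letter name: Bb – D – F – Ab – Cb.
The bottom of that stack, Bb, is the root (this is Bb dominant seventh flat nine).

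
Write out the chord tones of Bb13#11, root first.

Bb13#11 is a dominant thirteenth sharp eleven built on Bb.
Root: Bb
Major 3rd (3rd): D
Perfect 5th (5th): F
Minor 7th (7th): Ab
Major 9th (9th): C
Augmented 11th (11th): E
Major 13th (13th): G

Bb D F Ab C E G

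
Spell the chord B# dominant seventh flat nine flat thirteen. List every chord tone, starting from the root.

B♯, D𝄪, F𝄪, A♯, C♯, G♯

Root B♯, quality dominant seventh flat nine flat thirteen:
B♯ — root
D𝄪 — major 3rd
F𝄪 — perfect 5th
A♯ — minor 7th
C♯ — minor 9th
G♯ — minor 13th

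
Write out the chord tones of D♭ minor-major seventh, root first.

D♭ minor-major seventh: minor-major seventh on Db.
- root: Db
- minor 3rd: Fb
- perfect 5th: Ab
- major 7th: C

Db, Fb, Ab, C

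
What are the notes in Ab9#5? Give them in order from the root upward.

A♭ C E G♭ B♭

Ab9#5: dominant ninth sharp five on A♭.
Root: A♭
Major 3rd (3rd): C
Augmented 5th (5th): E
Minor 7th (7th): G♭
Major 9th (9th): B♭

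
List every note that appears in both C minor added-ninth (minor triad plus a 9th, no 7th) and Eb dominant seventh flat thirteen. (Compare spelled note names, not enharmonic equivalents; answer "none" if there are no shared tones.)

E-flat – G

C minor added-ninth: C E-flat G D
Eb dominant seventh flat thirteen: E-flat G B-flat D-flat C-flat
Common to both → E-flat, G.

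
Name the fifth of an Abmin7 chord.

Eb

Root of Abmin7 = Ab. The 5th is a perfect 5th: Ab up a perfect 5th → Eb.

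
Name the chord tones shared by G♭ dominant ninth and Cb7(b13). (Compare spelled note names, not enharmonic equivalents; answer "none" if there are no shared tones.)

G♭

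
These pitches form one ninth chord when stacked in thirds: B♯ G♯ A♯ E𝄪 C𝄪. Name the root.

A♯

Stacking in thirds gives A♯ – C𝄪 – E𝄪 – G♯ – B♯, so A♯ is the root — A♯ dominant ninth sharp five.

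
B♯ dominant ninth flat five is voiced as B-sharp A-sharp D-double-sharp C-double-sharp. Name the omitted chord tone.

F-sharp

B♯ dominant ninth flat five = B-sharp, D-double-sharp, F-sharp, A-sharp, C-double-sharp. The voicing lacks the 5th (diminished 5th), F-sharp.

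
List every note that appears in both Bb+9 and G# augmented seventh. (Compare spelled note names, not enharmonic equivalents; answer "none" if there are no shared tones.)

Bb+9 = Bb, D, F#, Ab, C.
G# augmented seventh = G#, B#, D##, F#.
Shared: F#.

F#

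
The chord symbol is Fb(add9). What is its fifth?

Root of Fb(add9) = Fb. The 5th is a perfect 5th: Fb up a perfect 5th → Cb.

Cb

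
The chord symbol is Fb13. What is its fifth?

Root of Fb13 = F♭. The 5th is a perfect 5th: F♭ up a perfect 5th → C♭.

C♭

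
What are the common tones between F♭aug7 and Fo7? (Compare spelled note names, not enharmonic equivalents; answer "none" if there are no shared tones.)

F♭aug7: Fb Ab C Ebb
Fo7: F Ab Cb Ebb
Common to both → Ab, Ebb.

Ab – Ebb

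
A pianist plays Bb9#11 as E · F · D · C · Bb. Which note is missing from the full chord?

Bb9#11 = Bb, D, F, Ab, C, E. The voicing lacks the 7th (minor 7th), Ab.

Ab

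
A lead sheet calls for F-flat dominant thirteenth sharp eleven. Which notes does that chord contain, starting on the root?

F-flat – A-flat – C-flat – E-double-flat – G-flat – B-flat – D-flat

F-flat dominant thirteenth sharp eleven: dominant thirteenth sharp eleven on F-flat.
- root: F-flat
- major 3rd: A-flat
- perfect 5th: C-flat
- minor 7th: E-double-flat
- major 9th: G-flat
- augmented 11th: B-flat
- major 13th: D-flat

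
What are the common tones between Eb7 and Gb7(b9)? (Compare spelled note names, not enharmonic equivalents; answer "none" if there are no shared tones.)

Eb7 = Eb, G, Bb, Db.
Gb7(b9) = Gb, Bb, Db, Fb, Abb.
Shared: Bb, Db.

Bb, Db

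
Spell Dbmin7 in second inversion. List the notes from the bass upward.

Ab  Cb  Db  Fb

Dbmin7 = Db–Fb–Ab–Cb; second inversion → fifth (Ab) lowest.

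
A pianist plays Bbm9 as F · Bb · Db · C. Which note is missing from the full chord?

Ab

The full Bbm9 chord is Bb, Db, F, Ab, C.
Comparing with the voicing, the minor 7th (7th) — Ab — is absent.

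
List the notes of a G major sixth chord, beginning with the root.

G B D E

G major sixth is a major sixth built on G.
Root: G
Major 3rd (3rd): B
Perfect 5th (5th): D
Major 6th (6th): E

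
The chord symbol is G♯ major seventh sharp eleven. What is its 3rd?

Root of G♯ major seventh sharp eleven = G-sharp. The 3rd is a major 3rd: G-sharp up a major 3rd → B-sharp.

B-sharp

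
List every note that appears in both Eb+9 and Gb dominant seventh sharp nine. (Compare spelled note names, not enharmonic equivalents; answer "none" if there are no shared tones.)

Eb+9: E♭ G B D♭ F
Gb dominant seventh sharp nine: G♭ B♭ D♭ F♭ A
Common to both → D♭.

D♭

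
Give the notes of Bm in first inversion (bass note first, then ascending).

D, F#, B

In root position, Bm is B–D–F#.
First inversion puts the third (D) in the bass.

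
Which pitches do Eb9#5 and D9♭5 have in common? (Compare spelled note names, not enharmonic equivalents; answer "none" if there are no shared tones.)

Eb9#5 = Eb, G, B, Db, F.
D9♭5 = D, F#, Ab, C, E.
Shared: none.

none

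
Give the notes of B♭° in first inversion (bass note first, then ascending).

B♭° = Bb–Db–Fb; first inversion → third (Db) lowest.

Db, Fb, Bb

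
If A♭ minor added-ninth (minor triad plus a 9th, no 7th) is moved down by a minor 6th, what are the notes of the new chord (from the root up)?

A minor 6th down from A-flat is C, so the new chord is C minor added-ninth.
Root: C
Minor 3rd (3rd): E-flat
Perfect 5th (5th): G
Major 9th (9th): D

C  E-flat  G  D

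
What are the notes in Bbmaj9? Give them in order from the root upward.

Bbmaj9: major ninth on Bb.
Bb — root
D — major 3rd
F — perfect 5th
A — major 7th
C — major 9th

Bb – D – F – A – C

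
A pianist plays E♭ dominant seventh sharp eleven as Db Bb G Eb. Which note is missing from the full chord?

The full E♭ dominant seventh sharp eleven chord is Eb, G, Bb, Db, A.
Comparing with the voicing, the augmented 11th (11th) — A — is absent.

A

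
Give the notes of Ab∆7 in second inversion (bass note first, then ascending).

Eb, G, Ab, C

In root position, Ab∆7 is Ab–C–Eb–G.
Second inversion puts the fifth (Eb) in the bass.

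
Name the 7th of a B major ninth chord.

B major ninth is built on B; its 7th is a major 7th above the root.
A seventh above B uses the letter A, and the major 7th above B is A-sharp.

A-sharp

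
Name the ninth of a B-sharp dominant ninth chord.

C-double-sharp

Root of B-sharp dominant ninth = B-sharp. The 9th is a major 9th: B-sharp up a major 9th → C-double-sharp.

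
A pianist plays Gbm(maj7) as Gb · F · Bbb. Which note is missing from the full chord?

Db

Gbm(maj7) = Gb, Bbb, Db, F. The voicing lacks the 5th (perfect 5th), Db.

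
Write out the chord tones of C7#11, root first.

Root C, quality dominant seventh sharp eleven:
Root: C
Major 3rd (3rd): E
Perfect 5th (5th): G
Minor 7th (7th): B♭
Augmented 11th (11th): F♯

C E G B♭ F♯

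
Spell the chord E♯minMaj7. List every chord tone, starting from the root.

E# – G# – B# – D##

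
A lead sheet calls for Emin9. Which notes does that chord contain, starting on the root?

Emin9 is a minor ninth built on E.
root → E
3rd (minor 3rd) → G
5th (perfect 5th) → B
7th (minor 7th) → D
9th (major 9th) → F#

E – G – B – D – F#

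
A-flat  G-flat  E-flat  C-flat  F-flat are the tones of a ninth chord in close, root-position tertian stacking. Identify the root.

Stacking in thirds gives F-flat – A-flat – C-flat – E-flat – G-flat, so F-flat is the root — F-flat major ninth.

F-flat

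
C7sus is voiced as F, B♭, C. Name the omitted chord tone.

The full C7sus chord is C, F, G, B♭.
Comparing with the voicing, the perfect 5th (5th) — G — is absent.

G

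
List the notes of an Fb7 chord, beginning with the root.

Fb, Ab, Cb, Ebb

Root Fb, quality dominant seventh:
Fb — root
Ab — major 3rd
Cb — perfect 5th
Ebb — minor 7th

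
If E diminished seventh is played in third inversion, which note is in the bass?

D-flat

E diminished seventh in root position is E–G–B-flat–D-flat.
Third inversion places the seventh in the bass, which is D-flat.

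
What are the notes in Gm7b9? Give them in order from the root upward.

G, Bb, D, F, Ab

Gm7b9 is a minor seventh flat nine built on G.
G — root
Bb — minor 3rd
D — perfect 5th
F — minor 7th
Ab — minor 9th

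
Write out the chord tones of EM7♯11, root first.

EM7♯11: major seventh sharp eleven on E.
- root: E
- major 3rd: G#
- perfect 5th: B
- major 7th: D#
- augmented 11th: A#

E  G#  B  D#  A#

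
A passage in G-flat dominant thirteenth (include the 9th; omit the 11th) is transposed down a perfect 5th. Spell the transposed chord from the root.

A perfect 5th down from G-flat is C-flat, so the new chord is C-flat dominant thirteenth.
Root: C-flat
Major 3rd (3rd): E-flat
Perfect 5th (5th): G-flat
Minor 7th (7th): B-double-flat
Major 9th (9th): D-flat
Major 13th (13th): A-flat

C-flat  E-flat  G-flat  B-double-flat  D-flat  A-flat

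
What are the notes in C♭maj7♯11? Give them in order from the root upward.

Cb – Eb – Gb – Bb – F

C♭maj7♯11: major seventh sharp eleven on Cb.
Root: Cb
Major 3rd (3rd): Eb
Perfect 5th (5th): Gb
Major 7th (7th): Bb
Augmented 11th (11th): F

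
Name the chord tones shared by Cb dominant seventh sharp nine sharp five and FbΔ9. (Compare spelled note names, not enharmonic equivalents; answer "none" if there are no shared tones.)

Cb Eb

Cb dominant seventh sharp nine sharp five = Cb, Eb, G, Bbb, D.
FbΔ9 = Fb, Ab, Cb, Eb, Gb.
Shared: Cb, Eb.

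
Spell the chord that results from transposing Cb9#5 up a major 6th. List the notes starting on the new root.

Ab – C – E – Gb – Bb

A major 6th up from Cb is Ab, so the new chord is Ab dominant ninth sharp five.
- root: Ab
- major 3rd: C
- augmented 5th: E
- minor 7th: Gb
- major 9th: Bb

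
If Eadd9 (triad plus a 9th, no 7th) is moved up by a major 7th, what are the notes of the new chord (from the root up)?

Transposed root: E → D# (major 7th up). So we spell D# added-ninth:
Root: D#
Major 3rd (3rd): F##
Perfect 5th (5th): A#
Major 9th (9th): E#

D# F## A# E#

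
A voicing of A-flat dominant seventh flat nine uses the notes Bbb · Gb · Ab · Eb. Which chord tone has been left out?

The full A-flat dominant seventh flat nine chord is Ab, C, Eb, Gb, Bbb.
Comparing with the voicing, the major 3rd (3rd) — C — is absent.

C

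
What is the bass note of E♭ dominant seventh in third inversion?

D-flat

E♭ dominant seventh = E-flat–G–B-flat–D-flat. Third inversion → seventh in the bass = D-flat.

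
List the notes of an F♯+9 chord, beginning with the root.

F#  A#  C##  E  G#

Root F#, quality dominant ninth sharp five:
- root: F#
- major 3rd: A#
- augmented 5th: C##
- minor 7th: E
- major 9th: G#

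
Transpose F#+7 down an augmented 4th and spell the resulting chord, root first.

An augmented 4th down from F♯ is C, so the new chord is C augmented seventh.
C — root
E — major 3rd
G♯ — augmented 5th
B♭ — minor 7th

C – E – G♯ – B♭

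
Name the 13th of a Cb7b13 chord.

Root of Cb7b13 = Cb. The 13th is a minor 13th: Cb up a minor 13th → Abb.

Abb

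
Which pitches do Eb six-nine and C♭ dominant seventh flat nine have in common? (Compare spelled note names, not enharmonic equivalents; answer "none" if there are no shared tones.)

Eb six-nine = Eb, G, Bb, C, F.
C♭ dominant seventh flat nine = Cb, Eb, Gb, Bbb, Dbb.
Shared: Eb.

Eb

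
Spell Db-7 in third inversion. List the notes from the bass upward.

In root position, Db-7 is Db–Fb–Ab–Cb.
Third inversion puts the seventh (Cb) in the bass.

Cb  Db  Fb  Ab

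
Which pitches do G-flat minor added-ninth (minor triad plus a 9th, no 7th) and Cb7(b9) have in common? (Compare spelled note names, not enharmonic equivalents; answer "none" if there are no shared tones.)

Gb, Bbb

G-flat minor added-ninth: Gb Bbb Db Ab
Cb7(b9): Cb Eb Gb Bbb Dbb
Common to both → Gb, Bbb.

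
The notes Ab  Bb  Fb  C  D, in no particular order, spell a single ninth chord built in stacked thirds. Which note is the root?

Bb

Arranged so that each adjacent pair is a third by letter name: Bb – D – Fb – Ab – C.
The bottom of that stack, Bb, is the root (this is Bb dominant ninth flat five).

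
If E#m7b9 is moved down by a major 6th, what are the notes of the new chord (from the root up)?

Transposed root: E# → G# (major 6th down). So we spell G# minor seventh flat nine:
G# — root
B — minor 3rd
D# — perfect 5th
F# — minor 7th
A — minor 9th

G# B D# F# A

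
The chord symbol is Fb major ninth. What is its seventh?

Fb major ninth is built on Fb; its 7th is a major 7th above the root.
A seventh above F uses the letter E, and the major 7th above Fb is Eb.

Eb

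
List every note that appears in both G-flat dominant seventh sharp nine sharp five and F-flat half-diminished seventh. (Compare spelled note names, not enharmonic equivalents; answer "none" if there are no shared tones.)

F-flat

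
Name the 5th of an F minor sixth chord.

F minor sixth is built on F; its 5th is a perfect 5th above the root.
A fifth above F uses the letter C, and the perfect 5th above F is C.

C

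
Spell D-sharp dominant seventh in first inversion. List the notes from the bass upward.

In root position, D-sharp dominant seventh is D-sharp–F-double-sharp–A-sharp–C-sharp.
First inversion puts the third (F-double-sharp) in the bass.

F-double-sharp, A-sharp, C-sharp, D-sharp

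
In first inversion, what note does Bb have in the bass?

D

Bb in root position is B♭–D–F.
First inversion places the third in the bass, which is D.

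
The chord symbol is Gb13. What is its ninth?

Ab

Root of Gb13 = Gb. The 9th is a major 9th: Gb up a major 9th → Ab.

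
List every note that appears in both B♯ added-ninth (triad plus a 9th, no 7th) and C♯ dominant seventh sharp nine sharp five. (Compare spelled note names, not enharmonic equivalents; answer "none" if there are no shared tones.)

D-double-sharp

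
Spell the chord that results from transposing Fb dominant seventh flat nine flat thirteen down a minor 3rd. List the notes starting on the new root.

F-flat down a minor 3rd → D-flat. New chord: D-flat dominant seventh flat nine flat thirteen.
- root: D-flat
- major 3rd: F
- perfect 5th: A-flat
- minor 7th: C-flat
- minor 9th: E-double-flat
- minor 13th: B-double-flat

D-flat – F – A-flat – C-flat – E-double-flat – B-double-flat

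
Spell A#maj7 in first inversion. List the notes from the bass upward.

In root position, A#maj7 is A♯–C𝄪–E♯–G𝄪.
First inversion puts the third (C𝄪) in the bass.

C𝄪 – E♯ – G𝄪 – A♯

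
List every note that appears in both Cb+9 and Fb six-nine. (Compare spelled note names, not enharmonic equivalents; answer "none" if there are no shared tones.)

Cb+9: Cb Eb G Bbb Db
Fb six-nine: Fb Ab Cb Db Gb
Common to both → Cb, Db.

Cb, Db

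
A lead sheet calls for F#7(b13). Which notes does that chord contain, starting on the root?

Root F♯, quality dominant seventh flat thirteen:
- root: F♯
- major 3rd: A♯
- perfect 5th: C♯
- minor 7th: E
- minor 13th: D

F♯ – A♯ – C♯ – E – D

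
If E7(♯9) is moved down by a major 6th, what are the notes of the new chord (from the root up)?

E down a major 6th → G. New chord: G dominant seventh sharp nine.
root → G
3rd (major 3rd) → B
5th (perfect 5th) → D
7th (minor 7th) → F
9th (augmented 9th) → A#

G B D F A#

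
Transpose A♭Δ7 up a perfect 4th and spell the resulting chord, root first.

Db, F, Ab, C

A perfect 4th up from Ab is Db, so the new chord is Db major seventh.
- root: Db
- major 3rd: F
- perfect 5th: Ab
- major 7th: C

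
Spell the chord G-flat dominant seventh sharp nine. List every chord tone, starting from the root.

G-flat B-flat D-flat F-flat A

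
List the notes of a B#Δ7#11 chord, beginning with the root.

B♯, D𝄪, F𝄪, A𝄪, E𝄪

B#Δ7#11: major seventh sharp eleven on B♯.
- root: B♯
- major 3rd: D𝄪
- perfect 5th: F𝄪
- major 7th: A𝄪
- augmented 11th: E𝄪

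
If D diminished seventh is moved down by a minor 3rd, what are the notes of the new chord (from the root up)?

B – D – F – A-flat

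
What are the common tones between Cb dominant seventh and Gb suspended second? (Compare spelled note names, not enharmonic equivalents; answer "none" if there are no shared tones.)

Cb dominant seventh = C-flat, E-flat, G-flat, B-double-flat.
Gb suspended second = G-flat, A-flat, D-flat.
Shared: G-flat.

G-flat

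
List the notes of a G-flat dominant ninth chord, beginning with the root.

Gb, Bb, Db, Fb, Ab

Root Gb, quality dominant ninth:
- root: Gb
- major 3rd: Bb
- perfect 5th: Db
- minor 7th: Fb
- major 9th: Ab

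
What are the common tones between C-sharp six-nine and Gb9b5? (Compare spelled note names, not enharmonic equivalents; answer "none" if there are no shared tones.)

C-sharp six-nine: C# E# G# A# D#
Gb9b5: Gb Bb Dbb Fb Ab
Common to both → none.

none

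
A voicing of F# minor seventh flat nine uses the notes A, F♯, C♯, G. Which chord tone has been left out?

F# minor seventh flat nine = F♯, A, C♯, E, G. The voicing lacks the 7th (minor 7th), E.

E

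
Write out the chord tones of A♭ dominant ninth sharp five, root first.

A♭ dominant ninth sharp five is a dominant ninth sharp five built on A-flat.
- root: A-flat
- major 3rd: C
- augmented 5th: E
- minor 7th: G-flat
- major 9th: B-flat

A-flat – C – E – G-flat – B-flat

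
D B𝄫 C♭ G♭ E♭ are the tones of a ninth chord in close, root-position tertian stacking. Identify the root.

C♭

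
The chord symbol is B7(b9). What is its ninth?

C

B7(b9) is built on B; its 9th is a minor 9th above the root.
A second above B uses the letter C, and the minor 9th above B is C.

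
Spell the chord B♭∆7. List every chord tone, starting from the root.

B♭ – D – F – A

Root B♭, quality major seventh:
root → B♭
3rd (major 3rd) → D
5th (perfect 5th) → F
7th (major 7th) → A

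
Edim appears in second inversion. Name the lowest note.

B♭

Edim in root position is E–G–B♭.
Second inversion places the fifth in the bass, which is B♭.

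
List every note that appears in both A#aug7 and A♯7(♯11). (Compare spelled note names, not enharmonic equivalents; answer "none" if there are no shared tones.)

A#  C##  G#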